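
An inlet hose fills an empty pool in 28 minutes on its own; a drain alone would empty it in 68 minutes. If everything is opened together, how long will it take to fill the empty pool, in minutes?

238/5 minutes

Net rate = 1/28 − 1/68 = (17 − 7)/476 = 10/476 = 5/238 per minute.
Filling time = 1 ÷ (5/238) = 238/5 minutes.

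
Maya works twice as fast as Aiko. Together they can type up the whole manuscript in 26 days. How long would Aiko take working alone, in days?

78 days

Let Aiko's rate be r; then Maya's rate is 2r, so together (2 + 1)r = 3r = 1/26.
Thus r = 1/78 per day.
Aiko alone: 78 days; Maya alone: 39 days.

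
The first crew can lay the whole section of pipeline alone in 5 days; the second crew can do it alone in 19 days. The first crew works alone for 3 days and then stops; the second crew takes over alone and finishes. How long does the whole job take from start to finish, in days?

53/5 days

In 3 days the first crew does 3/5 of the job, leaving 2/5.
The second crew works at 1/19 per day, so finishing takes 2/5 ÷ 1/19 = 38/5 days.
Total time = 3 + 38/5 = 53/5 days.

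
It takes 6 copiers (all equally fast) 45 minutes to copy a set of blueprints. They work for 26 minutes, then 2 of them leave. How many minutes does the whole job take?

One copier does 1/270 of the job per minute.
After 26 minutes with 6 copiers, 26/45 is done (19/45 left).
With 4 copiers the rate is 4/270 = 2/135, so the rest takes 19/45 ÷ 2/135 = 57/2 minutes.
Total = 26 + 57/2 = 109/2 minutes.

109/2 minutes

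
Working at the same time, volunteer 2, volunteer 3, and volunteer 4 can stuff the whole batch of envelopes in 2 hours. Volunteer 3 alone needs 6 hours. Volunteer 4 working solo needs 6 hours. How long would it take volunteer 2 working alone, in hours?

6 hours

Combined rate is 1/2 per hour.
Known contribution: 1/6 + 1/6 = (1 + 1)/6 = 2/6 = 1/3 per hour.
So volunteer 2's rate is 1/2 − 1/3 = 1/6, meaning 6 hours alone.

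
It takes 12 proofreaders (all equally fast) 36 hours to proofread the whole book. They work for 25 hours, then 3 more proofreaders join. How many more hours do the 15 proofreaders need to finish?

44/5 hours

One proofreader does 1/432 of the job per hour.
After 25 hours with 12 proofreaders, 25/36 is done (11/36 left).
With 15 proofreaders the rate is 15/432 = 5/144, so the rest takes 11/36 ÷ 5/144 = 44/5 hours.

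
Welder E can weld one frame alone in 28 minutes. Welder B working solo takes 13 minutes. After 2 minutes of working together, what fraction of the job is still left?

Combined rate: 1/28 + 1/13 = (13 + 28)/364 = 41/364 per minute.
In 2 minutes they complete 2·41/364 = 41/182 of the job.
So 141/182 remains.

141/182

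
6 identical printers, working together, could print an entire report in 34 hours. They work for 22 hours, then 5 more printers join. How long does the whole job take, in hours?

314/11 hours

One printer does 1/204 of the job per hour.
After 22 hours with 6 printers, 11/17 is done (6/17 left).
With 11 printers the rate is 11/204, so the rest takes 6/17 ÷ 11/204 = 72/11 hours.
Total = 22 + 72/11 = 314/11 hours.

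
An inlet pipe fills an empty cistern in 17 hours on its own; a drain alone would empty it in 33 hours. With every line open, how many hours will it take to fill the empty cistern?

561/16 hours

Net rate = 1/17 − 1/33 = (33 − 17)/561 = 16/561 per hour.
Filling time = 1 ÷ (16/561) = 561/16 hours.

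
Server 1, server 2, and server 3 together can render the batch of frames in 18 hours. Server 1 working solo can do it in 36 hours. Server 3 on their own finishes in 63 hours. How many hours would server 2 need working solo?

84 hours

Combined rate is 1/18 per hour.
Known contribution: 1/36 + 1/63 = (7 + 4)/252 = 11/252 per hour.
So server 2's rate is 1/18 − 11/252 = 1/84, meaning 84 hours alone.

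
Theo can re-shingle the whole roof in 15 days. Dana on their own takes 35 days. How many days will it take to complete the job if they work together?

Combined rate: 1/15 + 1/35 = (7 + 3)/105 = 10/105 = 2/21 per day.
Time = 1 ÷ (2/21) = 21/2 days.

21/2 days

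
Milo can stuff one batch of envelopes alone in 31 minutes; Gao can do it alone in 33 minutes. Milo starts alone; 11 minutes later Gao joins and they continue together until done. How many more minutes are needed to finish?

In 11 minutes Milo does 11/31 of the job, leaving 20/31.
Milo and Gao together work at 64/1023 per minute, so finishing takes 20/31 ÷ 64/1023 = 165/16 minutes.

165/16 minutes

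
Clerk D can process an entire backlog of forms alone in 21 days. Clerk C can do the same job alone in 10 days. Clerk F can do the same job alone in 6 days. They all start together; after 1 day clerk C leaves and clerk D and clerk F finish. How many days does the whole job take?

21/5 days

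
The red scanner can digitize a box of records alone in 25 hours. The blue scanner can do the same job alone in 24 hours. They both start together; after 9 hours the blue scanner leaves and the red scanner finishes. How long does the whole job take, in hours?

125/8 hours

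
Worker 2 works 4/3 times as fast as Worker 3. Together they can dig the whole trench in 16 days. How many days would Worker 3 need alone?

112/3 days

Let Worker 3's rate be r; then Worker 2's rate is (4/3)r, so together (4/3 + 1)r = (7/3)r = 1/16.
Thus r = 3/112 per day.
Worker 3 alone: 112/3 days; Worker 2 alone: 28 days.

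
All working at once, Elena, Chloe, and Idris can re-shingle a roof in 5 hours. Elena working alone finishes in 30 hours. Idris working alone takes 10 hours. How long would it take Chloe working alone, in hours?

Combined rate is 1/5 per hour.
Known contribution: 1/30 + 1/10 = (1 + 3)/30 = 4/30 = 2/15 per hour.
So Chloe's rate is 1/5 − 2/15 = 1/15, meaning 15 hours alone.

15 hours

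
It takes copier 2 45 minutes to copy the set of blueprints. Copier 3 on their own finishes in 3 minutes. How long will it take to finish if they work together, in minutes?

Combined rate: 1/45 + 1/3 = (1 + 15)/45 = 16/45 per minute.
Time = 1 ÷ (16/45) = 45/16 minutes.

45/16 minutes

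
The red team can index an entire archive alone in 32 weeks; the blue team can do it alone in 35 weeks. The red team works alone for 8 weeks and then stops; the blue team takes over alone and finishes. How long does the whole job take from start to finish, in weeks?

137/4 weeks

In 8 weeks the red team does 8/32 = 1/4 of the job, leaving 3/4.
The blue team works at 1/35 per week, so finishing takes 3/4 ÷ 1/35 = 105/4 weeks.
Total time = 8 + 105/4 = 137/4 weeks.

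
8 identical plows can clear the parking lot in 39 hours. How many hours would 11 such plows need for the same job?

312/11 hours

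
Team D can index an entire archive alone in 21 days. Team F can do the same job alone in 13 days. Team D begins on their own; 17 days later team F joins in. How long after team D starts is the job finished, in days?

315/17 days

In the first 17 days team D alone does 17/21 of the job, leaving 4/21.
Once everyone is working, combined rate: 1/21 + 1/13 = (13 + 21)/273 = 34/273 per day.
Remaining 4/21 at 34/273 per day takes 26/17 days.
Total from the start = 17 + 26/17 = 315/17 days.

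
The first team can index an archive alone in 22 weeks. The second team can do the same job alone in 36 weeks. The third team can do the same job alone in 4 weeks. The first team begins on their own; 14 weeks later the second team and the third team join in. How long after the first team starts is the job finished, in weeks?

In the first 14 weeks the first team alone does 14/22 = 7/11 of the job, leaving 4/11.
Once everyone is working, combined rate: 1/22 + 1/36 + 1/4 = (18 + 11 + 99)/396 = 128/396 = 32/99 per week.
Remaining 4/11 at 32/99 per week takes 9/8 weeks.
Total from the start = 14 + 9/8 = 121/8 weeks.

121/8 weeks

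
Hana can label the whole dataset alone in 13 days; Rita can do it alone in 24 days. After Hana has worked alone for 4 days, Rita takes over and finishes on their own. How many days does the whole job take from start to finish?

268/13 days

In 4 days Hana does 4/13 of the job, leaving 9/13.
Rita works at 1/24 per day, so finishing takes 9/13 ÷ 1/24 = 216/13 days.
Total time = 4 + 216/13 = 268/13 days.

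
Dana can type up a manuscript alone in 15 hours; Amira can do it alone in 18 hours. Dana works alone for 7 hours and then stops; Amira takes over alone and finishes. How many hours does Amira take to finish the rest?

In 7 hours Dana does 7/15 of the job, leaving 8/15.
Amira works at 1/18 per hour, so finishing takes 8/15 ÷ 1/18 = 48/5 hours.

48/5 hours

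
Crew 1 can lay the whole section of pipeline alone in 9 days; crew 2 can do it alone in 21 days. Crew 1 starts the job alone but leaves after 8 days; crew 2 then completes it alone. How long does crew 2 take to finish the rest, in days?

In 8 days crew 1 does 8/9 of the job, leaving 1/9.
Crew 2 works at 1/21 per day, so finishing takes 1/9 ÷ 1/21 = 7/3 days.

7/3 days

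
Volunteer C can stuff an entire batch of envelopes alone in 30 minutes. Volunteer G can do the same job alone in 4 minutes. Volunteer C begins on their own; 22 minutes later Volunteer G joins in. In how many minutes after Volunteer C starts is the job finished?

In the first 22 minutes Volunteer C alone does 22/30 = 11/15 of the job, leaving 4/15.
Once everyone is working, combined rate: 1/30 + 1/4 = (2 + 15)/60 = 17/60 per minute.
Remaining 4/15 at 17/60 per minute takes 16/17 minutes.
Total from the start = 22 + 16/17 = 390/17 minutes.

390/17 minutes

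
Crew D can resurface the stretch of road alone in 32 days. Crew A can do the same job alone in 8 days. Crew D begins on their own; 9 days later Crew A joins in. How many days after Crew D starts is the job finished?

68/5 days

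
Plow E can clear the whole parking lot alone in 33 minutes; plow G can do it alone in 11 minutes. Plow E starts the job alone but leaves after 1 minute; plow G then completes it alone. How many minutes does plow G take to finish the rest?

In 1 minute plow E does 1/33 of the job, leaving 32/33.
Plow G works at 1/11 per minute, so finishing takes 32/33 ÷ 1/11 = 32/3 minutes.

32/3 minutes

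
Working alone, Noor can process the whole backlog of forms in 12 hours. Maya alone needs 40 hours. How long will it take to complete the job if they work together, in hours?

120/13 hours

With two workers the combined time is the product over the sum: 12·40/(12+40) = 480/52 = 120/13 hours.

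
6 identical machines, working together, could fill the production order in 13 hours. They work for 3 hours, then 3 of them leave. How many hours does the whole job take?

23 hours

One machine does 1/78 of the job per hour.
After 3 hours with 6 machines, 3/13 is done (10/13 left).
With 3 machines the rate is 3/78 = 1/26, so the rest takes 10/13 ÷ 1/26 = 20 hours.
Total = 3 + 20 = 23 hours.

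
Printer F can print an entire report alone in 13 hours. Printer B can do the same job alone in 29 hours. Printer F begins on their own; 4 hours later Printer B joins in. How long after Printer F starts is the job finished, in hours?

143/14 hours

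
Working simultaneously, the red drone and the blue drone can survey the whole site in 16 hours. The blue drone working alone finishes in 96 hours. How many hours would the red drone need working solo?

Combined rate is 1/16 per hour.
Known contribution: 1/96 per hour.
So the red drone's rate is 1/16 − 1/96 = 5/96, meaning 96/5 hours alone.

96/5 hours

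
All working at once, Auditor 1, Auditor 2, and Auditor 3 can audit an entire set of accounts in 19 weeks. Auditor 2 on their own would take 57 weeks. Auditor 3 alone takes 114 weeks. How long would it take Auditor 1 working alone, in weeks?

38 weeks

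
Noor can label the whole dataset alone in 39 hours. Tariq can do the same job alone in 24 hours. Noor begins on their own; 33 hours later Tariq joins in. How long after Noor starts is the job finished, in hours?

In the first 33 hours Noor alone does 33/39 = 11/13 of the job, leaving 2/13.
Once everyone is working, combined rate: 1/39 + 1/24 = (8 + 13)/312 = 21/312 = 7/104 per hour.
Remaining 2/13 at 7/104 per hour takes 16/7 hours.
Total from the start = 33 + 16/7 = 247/7 hours.

247/7 hours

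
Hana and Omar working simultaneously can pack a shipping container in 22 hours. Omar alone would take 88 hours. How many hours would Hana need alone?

Combined rate is 1/22 per hour.
Known contribution: 1/88 per hour.
So Hana's rate is 1/22 − 1/88 = 3/88, meaning 88/3 hours alone.

88/3 hours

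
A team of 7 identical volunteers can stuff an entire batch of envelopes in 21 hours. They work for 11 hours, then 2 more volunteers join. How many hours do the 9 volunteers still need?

70/9 hours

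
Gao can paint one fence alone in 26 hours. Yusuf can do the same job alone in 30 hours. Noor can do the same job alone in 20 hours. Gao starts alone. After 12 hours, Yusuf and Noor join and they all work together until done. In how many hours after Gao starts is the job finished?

312/19 hours

In the first 12 hours Gao alone does 12/26 = 6/13 of the job, leaving 7/13.
Once everyone is working, combined rate: 1/26 + 1/30 + 1/20 = (30 + 26 + 39)/780 = 95/780 = 19/156 per hour.
Remaining 7/13 at 19/156 per hour takes 84/19 hours.
Total from the start = 12 + 84/19 = 312/19 hours.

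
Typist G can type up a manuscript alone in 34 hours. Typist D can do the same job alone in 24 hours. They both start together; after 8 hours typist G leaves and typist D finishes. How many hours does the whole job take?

In the first 8 hours the combined rate is 29/408, so 29/51 of the job is done, leaving 22/51.
After typist G leaves the rate is 1/24 per hour; the remaining 22/51 takes 176/17 hours.
Total = 8 + 176/17 = 312/17 hours.

312/17 hours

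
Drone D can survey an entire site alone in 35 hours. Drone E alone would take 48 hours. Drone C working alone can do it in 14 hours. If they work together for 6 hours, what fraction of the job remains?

11/40

Combined rate: 1/35 + 1/48 + 1/14 = (48 + 35 + 120)/1680 = 203/1680 = 29/240 per hour.
In 6 hours they complete 6·29/240 = 29/40 of the job.
So 11/40 remains.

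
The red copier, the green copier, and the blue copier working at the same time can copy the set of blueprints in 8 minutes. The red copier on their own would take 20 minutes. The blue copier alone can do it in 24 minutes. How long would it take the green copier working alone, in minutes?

30 minutes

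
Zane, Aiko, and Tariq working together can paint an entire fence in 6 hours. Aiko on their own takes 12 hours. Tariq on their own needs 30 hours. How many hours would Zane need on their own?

20 hours

Combined rate is 1/6 per hour.
Known contribution: 1/12 + 1/30 = (5 + 2)/60 = 7/60 per hour.
So Zane's rate is 1/6 − 7/60 = 1/20, meaning 20 hours alone.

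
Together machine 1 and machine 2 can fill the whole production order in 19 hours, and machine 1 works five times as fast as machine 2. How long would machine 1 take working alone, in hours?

114/5 hours

Let machine 2's rate be r; then machine 1's rate is 5r, so together (5 + 1)r = 6r = 1/19.
Thus r = 1/114 per hour.
Machine 2 alone: 114 hours; machine 1 alone: 114/5 hours.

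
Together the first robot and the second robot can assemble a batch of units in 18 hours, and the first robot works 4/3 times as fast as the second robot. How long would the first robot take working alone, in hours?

Let the second robot's rate be r; then the first robot's rate is (4/3)r, so together (4/3 + 1)r = (7/3)r = 1/18.
Thus r = 1/42 per hour.
The second robot alone: 42 hours; the first robot alone: 63/2 hours.

63/2 hours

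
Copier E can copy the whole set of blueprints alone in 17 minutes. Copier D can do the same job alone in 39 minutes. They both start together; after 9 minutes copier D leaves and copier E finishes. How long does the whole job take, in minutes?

170/13 minutes

In the first 9 minutes the combined rate is 56/663, so 168/221 of the job is done, leaving 53/221.
After copier D leaves the rate is 1/17 per minute; the remaining 53/221 takes 53/13 minutes.
Total = 9 + 53/13 = 170/13 minutes.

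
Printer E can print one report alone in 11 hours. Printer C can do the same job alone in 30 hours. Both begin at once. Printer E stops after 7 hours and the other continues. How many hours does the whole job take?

In the first 7 hours the combined rate is 41/330, so 287/330 of the job is done, leaving 43/330.
After Printer E leaves the rate is 1/30 per hour; the remaining 43/330 takes 43/11 hours.
Total = 7 + 43/11 = 120/11 hours.

120/11 hours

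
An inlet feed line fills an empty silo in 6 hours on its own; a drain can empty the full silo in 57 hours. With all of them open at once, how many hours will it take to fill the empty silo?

Net rate = 1/6 − 1/57 = (19 − 2)/114 = 17/114 per hour.
Filling time = 1 ÷ (17/114) = 114/17 hours.

114/17 hours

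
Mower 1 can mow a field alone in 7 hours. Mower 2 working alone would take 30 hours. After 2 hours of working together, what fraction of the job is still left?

68/105

Combined rate: 1/7 + 1/30 = (30 + 7)/210 = 37/210 per hour.
In 2 hours they complete 2·37/210 = 37/105 of the job.
So 68/105 remains.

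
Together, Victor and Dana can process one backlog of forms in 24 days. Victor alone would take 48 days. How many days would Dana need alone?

Combined rate is 1/24 per day.
Known contribution: 1/48 per day.
So Dana's rate is 1/24 − 1/48 = 1/48, meaning 48 days alone.

48 days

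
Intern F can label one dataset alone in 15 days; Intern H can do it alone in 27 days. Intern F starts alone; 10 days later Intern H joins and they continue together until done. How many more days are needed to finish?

45/14 days

In 10 days Intern F does 10/15 = 2/3 of the job, leaving 1/3.
Intern F and Intern H together work at 14/135 per day, so finishing takes 1/3 ÷ 14/135 = 45/14 days.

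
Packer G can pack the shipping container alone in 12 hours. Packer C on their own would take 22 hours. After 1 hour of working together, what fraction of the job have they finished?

Combined rate: 1/12 + 1/22 = (11 + 6)/132 = 17/132 per hour.
In 1 hour they complete 1·17/132 = 17/132 of the job.

17/132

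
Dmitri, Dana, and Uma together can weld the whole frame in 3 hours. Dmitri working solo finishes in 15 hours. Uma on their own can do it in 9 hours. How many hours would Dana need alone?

Combined rate is 1/3 per hour.
Known contribution: 1/15 + 1/9 = (3 + 5)/45 = 8/45 per hour.
So Dana's rate is 1/3 − 8/45 = 7/45, meaning 45/7 hours alone.

45/7 hours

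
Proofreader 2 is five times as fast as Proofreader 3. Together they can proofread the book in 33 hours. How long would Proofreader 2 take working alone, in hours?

198/5 hours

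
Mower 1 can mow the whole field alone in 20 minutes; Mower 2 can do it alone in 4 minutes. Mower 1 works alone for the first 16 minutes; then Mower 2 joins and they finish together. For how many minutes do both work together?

In 16 minutes Mower 1 does 16/20 = 4/5 of the job, leaving 1/5.
Mower 1 and Mower 2 together work at 3/10 per minute, so finishing takes 1/5 ÷ 3/10 = 2/3 minutes.

2/3 minutes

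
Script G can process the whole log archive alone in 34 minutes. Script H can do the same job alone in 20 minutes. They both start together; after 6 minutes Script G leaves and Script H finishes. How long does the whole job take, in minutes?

280/17 minutes

In the first 6 minutes the combined rate is 27/340, so 81/170 of the job is done, leaving 89/170.
After Script G leaves the rate is 1/20 per minute; the remaining 89/170 takes 178/17 minutes.
Total = 6 + 178/17 = 280/17 minutes.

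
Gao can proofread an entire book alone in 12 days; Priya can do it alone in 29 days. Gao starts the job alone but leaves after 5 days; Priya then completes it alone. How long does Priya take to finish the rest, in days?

203/12 days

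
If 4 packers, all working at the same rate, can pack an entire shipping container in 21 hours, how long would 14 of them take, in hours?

6 hours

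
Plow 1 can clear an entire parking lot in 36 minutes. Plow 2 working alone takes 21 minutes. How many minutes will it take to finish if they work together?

252/19 minutes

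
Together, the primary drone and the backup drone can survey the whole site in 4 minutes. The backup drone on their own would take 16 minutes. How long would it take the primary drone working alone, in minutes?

16/3 minutes

Combined rate is 1/4 per minute.
Known contribution: 1/16 per minute.
So the primary drone's rate is 1/4 − 1/16 = 3/16, meaning 16/3 minutes alone.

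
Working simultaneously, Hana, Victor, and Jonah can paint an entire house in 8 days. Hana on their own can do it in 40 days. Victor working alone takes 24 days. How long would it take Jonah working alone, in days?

120/7 days

Combined rate is 1/8 per day.
Known contribution: 1/40 + 1/24 = (3 + 5)/120 = 8/120 = 1/15 per day.
So Jonah's rate is 1/8 − 1/15 = 7/120, meaning 120/7 days alone.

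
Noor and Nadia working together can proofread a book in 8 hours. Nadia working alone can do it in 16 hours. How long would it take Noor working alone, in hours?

16 hours

Combined rate is 1/8 per hour.
Known contribution: 1/16 per hour.
So Noor's rate is 1/8 − 1/16 = 1/16, meaning 16 hours alone.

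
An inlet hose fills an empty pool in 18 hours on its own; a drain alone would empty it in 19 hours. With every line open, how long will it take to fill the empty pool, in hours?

Net rate = 1/18 − 1/19 = (19 − 18)/342 = 1/342 per hour.
Filling time = 1 ÷ (1/342) = 342 hours.

342 hours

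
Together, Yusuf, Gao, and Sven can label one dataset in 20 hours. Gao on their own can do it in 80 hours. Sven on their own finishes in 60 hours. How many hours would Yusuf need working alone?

48 hours

Combined rate is 1/20 per hour.
Known contribution: 1/80 + 1/60 = (3 + 4)/240 = 7/240 per hour.
So Yusuf's rate is 1/20 − 7/240 = 1/48, meaning 48 hours alone.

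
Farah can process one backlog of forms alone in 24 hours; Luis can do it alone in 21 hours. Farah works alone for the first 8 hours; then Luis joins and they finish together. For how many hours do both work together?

In 8 hours Farah does 8/24 = 1/3 of the job, leaving 2/3.
Farah and Luis together work at 5/56 per hour, so finishing takes 2/3 ÷ 5/56 = 112/15 hours.

112/15 hours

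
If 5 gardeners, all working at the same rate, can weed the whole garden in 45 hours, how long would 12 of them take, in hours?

Total work is 5·45 = 225 gardener-hours.
With 12 gardeners: 225/12 = 75/4 hours.

75/4 hours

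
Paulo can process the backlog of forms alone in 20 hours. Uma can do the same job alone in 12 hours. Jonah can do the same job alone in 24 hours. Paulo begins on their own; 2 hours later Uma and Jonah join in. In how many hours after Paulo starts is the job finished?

In the first 2 hours Paulo alone does 2/20 = 1/10 of the job, leaving 9/10.
Once everyone is working, combined rate: 1/20 + 1/12 + 1/24 = (6 + 10 + 5)/120 = 21/120 = 7/40 per hour.
Remaining 9/10 at 7/40 per hour takes 36/7 hours.
Total from the start = 2 + 36/7 = 50/7 hours.

50/7 hours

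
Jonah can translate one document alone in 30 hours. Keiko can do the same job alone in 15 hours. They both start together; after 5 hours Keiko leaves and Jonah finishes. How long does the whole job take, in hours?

20 hours

In the first 5 hours the combined rate is 1/10, so 1/2 of the job is done, leaving 1/2.
After Keiko leaves the rate is 1/30 per hour; the remaining 1/2 takes 15 hours.
Total = 5 + 15 = 20 hours.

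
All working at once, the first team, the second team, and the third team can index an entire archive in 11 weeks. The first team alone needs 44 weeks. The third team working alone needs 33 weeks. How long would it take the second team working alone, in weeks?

Combined rate is 1/11 per week.
Known contribution: 1/44 + 1/33 = (3 + 4)/132 = 7/132 per week.
So the second team's rate is 1/11 − 7/132 = 5/132, meaning 132/5 weeks alone.

132/5 weeks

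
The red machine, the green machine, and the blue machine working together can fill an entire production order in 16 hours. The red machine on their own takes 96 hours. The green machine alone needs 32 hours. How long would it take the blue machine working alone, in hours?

Combined rate is 1/16 per hour.
Known contribution: 1/96 + 1/32 = (1 + 3)/96 = 4/96 = 1/24 per hour.
So the blue machine's rate is 1/16 − 1/24 = 1/48, meaning 48 hours alone.

48 hours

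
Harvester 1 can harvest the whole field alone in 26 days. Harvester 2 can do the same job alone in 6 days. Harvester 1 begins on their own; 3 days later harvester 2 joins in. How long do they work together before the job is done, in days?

In the first 3 days harvester 1 alone does 3/26 of the job, leaving 23/26.
Once everyone is working, combined rate: 1/26 + 1/6 = (3 + 13)/78 = 16/78 = 8/39 per day.
Remaining 23/26 at 8/39 per day takes 69/16 days.

69/16 days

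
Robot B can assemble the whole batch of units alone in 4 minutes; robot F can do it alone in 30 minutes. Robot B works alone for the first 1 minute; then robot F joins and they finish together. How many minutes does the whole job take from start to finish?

62/17 minutes

In 1 minute robot B does 1/4 of the job, leaving 3/4.
Robot B and robot F together work at 17/60 per minute, so finishing takes 3/4 ÷ 17/60 = 45/17 minutes.
Total time = 1 + 45/17 = 62/17 minutes.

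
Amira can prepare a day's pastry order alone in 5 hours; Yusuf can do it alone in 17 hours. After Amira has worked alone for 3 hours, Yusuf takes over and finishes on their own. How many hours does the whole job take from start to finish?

49/5 hours

In 3 hours Amira does 3/5 of the job, leaving 2/5.
Yusuf works at 1/17 per hour, so finishing takes 2/5 ÷ 1/17 = 34/5 hours.
Total time = 3 + 34/5 = 49/5 hours.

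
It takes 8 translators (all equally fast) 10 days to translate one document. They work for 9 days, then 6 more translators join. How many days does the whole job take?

67/7 days

One translator does 1/80 of the job per day.
After 9 days with 8 translators, 9/10 is done (1/10 left).
With 14 translators the rate is 14/80 = 7/40, so the rest takes 1/10 ÷ 7/40 = 4/7 days.
Total = 9 + 4/7 = 67/7 days.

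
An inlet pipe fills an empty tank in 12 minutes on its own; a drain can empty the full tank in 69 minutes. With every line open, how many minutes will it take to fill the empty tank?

276/19 minutes

Net rate = 1/12 − 1/69 = (23 − 4)/276 = 19/276 per minute.
Filling time = 1 ÷ (19/276) = 276/19 minutes.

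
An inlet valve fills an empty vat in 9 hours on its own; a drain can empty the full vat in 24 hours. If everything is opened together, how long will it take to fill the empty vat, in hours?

72/5 hours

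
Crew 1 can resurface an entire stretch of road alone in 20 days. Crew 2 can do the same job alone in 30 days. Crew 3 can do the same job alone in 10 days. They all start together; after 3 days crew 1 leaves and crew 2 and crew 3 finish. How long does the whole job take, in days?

51/8 days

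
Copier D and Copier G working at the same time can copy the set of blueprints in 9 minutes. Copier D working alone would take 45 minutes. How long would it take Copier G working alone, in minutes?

Combined rate is 1/9 per minute.
Known contribution: 1/45 per minute.
So Copier G's rate is 1/9 − 1/45 = 4/45, meaning 45/4 minutes alone.

45/4 minutes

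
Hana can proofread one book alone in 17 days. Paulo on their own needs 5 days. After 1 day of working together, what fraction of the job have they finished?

22/85

Combined rate: 1/17 + 1/5 = (5 + 17)/85 = 22/85 per day.
In 1 day they complete 1·22/85 = 22/85 of the job.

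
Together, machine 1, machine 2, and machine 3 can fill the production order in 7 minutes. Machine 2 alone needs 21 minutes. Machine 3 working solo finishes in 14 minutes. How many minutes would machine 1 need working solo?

Combined rate is 1/7 per minute.
Known contribution: 1/21 + 1/14 = (2 + 3)/42 = 5/42 per minute.
So machine 1's rate is 1/7 − 5/42 = 1/42, meaning 42 minutes alone.

42 minutes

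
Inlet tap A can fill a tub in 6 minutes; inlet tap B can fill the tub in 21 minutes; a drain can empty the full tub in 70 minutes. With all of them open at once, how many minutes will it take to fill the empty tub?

5 minutes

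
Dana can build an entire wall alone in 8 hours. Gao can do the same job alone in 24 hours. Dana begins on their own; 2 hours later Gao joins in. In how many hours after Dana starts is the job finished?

13/2 hours

In the first 2 hours Dana alone does 2/8 = 1/4 of the job, leaving 3/4.
Once everyone is working, combined rate: 1/8 + 1/24 = (3 + 1)/24 = 4/24 = 1/6 per hour.
Remaining 3/4 at 1/6 per hour takes 9/2 hours.
Total from the start = 2 + 9/2 = 13/2 hours.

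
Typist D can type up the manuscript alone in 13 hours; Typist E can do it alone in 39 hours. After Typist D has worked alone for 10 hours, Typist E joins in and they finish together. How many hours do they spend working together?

In 10 hours Typist D does 10/13 of the job, leaving 3/13.
Typist D and Typist E together work at 4/39 per hour, so finishing takes 3/13 ÷ 4/39 = 9/4 hours.

9/4 hours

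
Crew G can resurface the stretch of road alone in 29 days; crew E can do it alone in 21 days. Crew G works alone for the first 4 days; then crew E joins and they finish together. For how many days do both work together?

In 4 days crew G does 4/29 of the job, leaving 25/29.
Crew G and crew E together work at 50/609 per day, so finishing takes 25/29 ÷ 50/609 = 21/2 days.

21/2 days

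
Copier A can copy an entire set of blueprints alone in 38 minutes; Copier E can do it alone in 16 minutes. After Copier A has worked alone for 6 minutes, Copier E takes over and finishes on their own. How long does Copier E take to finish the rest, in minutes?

256/19 minutes

In 6 minutes Copier A does 6/38 = 3/19 of the job, leaving 16/19.
Copier E works at 1/16 per minute, so finishing takes 16/19 ÷ 1/16 = 256/19 minutes.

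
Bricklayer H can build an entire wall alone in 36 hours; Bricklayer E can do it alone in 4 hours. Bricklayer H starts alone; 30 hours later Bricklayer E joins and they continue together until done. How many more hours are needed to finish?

In 30 hours Bricklayer H does 30/36 = 5/6 of the job, leaving 1/6.
Bricklayer H and Bricklayer E together work at 5/18 per hour, so finishing takes 1/6 ÷ 5/18 = 3/5 hours.

3/5 hours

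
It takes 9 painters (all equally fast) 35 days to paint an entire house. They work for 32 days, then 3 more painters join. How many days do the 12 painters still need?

One painter does 1/315 of the job per day.
After 32 days with 9 painters, 32/35 is done (3/35 left).
With 12 painters the rate is 12/315 = 4/105, so the rest takes 3/35 ÷ 4/105 = 9/4 days.

9/4 days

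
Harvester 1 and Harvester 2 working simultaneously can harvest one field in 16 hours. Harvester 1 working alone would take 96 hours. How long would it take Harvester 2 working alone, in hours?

Combined rate is 1/16 per hour.
Known contribution: 1/96 per hour.
So Harvester 2's rate is 1/16 − 1/96 = 5/96, meaning 96/5 hours alone.

96/5 hours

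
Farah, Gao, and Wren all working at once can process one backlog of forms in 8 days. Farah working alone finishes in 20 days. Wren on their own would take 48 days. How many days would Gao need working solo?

240/13 days

Combined rate is 1/8 per day.
Known contribution: 1/20 + 1/48 = (12 + 5)/240 = 17/240 per day.
So Gao's rate is 1/8 − 17/240 = 13/240, meaning 240/13 days alone.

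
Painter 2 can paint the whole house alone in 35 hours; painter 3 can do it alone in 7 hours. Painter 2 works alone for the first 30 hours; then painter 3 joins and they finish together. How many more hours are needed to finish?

5/6 hours

In 30 hours painter 2 does 30/35 = 6/7 of the job, leaving 1/7.
Painter 2 and painter 3 together work at 6/35 per hour, so finishing takes 1/7 ÷ 6/35 = 5/6 hours.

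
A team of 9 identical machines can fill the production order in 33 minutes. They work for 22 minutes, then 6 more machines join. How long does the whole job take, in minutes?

143/5 minutes

One machine does 1/297 of the job per minute.
After 22 minutes with 9 machines, 2/3 is done (1/3 left).
With 15 machines the rate is 15/297 = 5/99, so the rest takes 1/3 ÷ 5/99 = 33/5 minutes.
Total = 22 + 33/5 = 143/5 minutes.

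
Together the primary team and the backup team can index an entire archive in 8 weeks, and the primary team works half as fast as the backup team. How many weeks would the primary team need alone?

Let the backup team's rate be r; then the primary team's rate is (1/2)r, so together (1/2 + 1)r = (3/2)r = 1/8.
Thus r = 1/12 per week.
The backup team alone: 12 weeks; the primary team alone: 24 weeks.

24 weeks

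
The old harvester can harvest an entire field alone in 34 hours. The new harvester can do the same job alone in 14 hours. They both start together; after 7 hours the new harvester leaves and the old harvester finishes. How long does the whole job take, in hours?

In the first 7 hours the combined rate is 12/119, so 12/17 of the job is done, leaving 5/17.
After the new harvester leaves the rate is 1/34 per hour; the remaining 5/17 takes 10 hours.
Total = 7 + 10 = 17 hours.

17 hours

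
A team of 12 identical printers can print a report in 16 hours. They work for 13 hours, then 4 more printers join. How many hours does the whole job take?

61/4 hours

One printer does 1/192 of the job per hour.
After 13 hours with 12 printers, 13/16 is done (3/16 left).
With 16 printers the rate is 16/192 = 1/12, so the rest takes 3/16 ÷ 1/12 = 9/4 hours.
Total = 13 + 9/4 = 61/4 hours.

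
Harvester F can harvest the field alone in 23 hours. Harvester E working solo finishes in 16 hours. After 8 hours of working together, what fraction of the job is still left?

Combined rate: 1/23 + 1/16 = (16 + 23)/368 = 39/368 per hour.
In 8 hours they complete 8·39/368 = 39/46 of the job.
So 7/46 remains.

7/46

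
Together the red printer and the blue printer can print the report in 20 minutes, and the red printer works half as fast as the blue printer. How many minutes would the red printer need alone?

Let the blue printer's rate be r; then the red printer's rate is (1/2)r, so together (1/2 + 1)r = (3/2)r = 1/20.
Thus r = 1/30 per minute.
The blue printer alone: 30 minutes; the red printer alone: 60 minutes.

60 minutes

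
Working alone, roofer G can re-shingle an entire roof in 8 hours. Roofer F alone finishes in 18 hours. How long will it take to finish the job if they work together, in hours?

Combined rate: 1/8 + 1/18 = (9 + 4)/72 = 13/72 per hour.
Time = 1 ÷ (13/72) = 72/13 hours.

72/13 hours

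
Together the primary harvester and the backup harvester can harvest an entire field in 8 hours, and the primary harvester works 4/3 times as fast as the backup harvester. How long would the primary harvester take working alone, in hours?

14 hours

Let the backup harvester's rate be r; then the primary harvester's rate is (4/3)r, so together (4/3 + 1)r = (7/3)r = 1/8.
Thus r = 3/56 per hour.
The backup harvester alone: 56/3 hours; the primary harvester alone: 14 hours.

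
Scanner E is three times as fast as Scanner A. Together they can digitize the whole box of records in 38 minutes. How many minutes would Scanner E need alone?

152/3 minutes

Let Scanner A's rate be r; then Scanner E's rate is 3r, so together (3 + 1)r = 4r = 1/38.
Thus r = 1/152 per minute.
Scanner A alone: 152 minutes; Scanner E alone: 152/3 minutes.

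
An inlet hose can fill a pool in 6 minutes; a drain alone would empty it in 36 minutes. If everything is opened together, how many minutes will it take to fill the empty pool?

36/5 minutes

Net rate = 1/6 − 1/36 = (6 − 1)/36 = 5/36 per minute.
Filling time = 1 ÷ (5/36) = 36/5 minutes.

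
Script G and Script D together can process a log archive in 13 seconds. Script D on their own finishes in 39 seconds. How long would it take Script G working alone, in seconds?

Combined rate is 1/13 per second.
Known contribution: 1/39 per second.
So Script G's rate is 1/13 − 1/39 = 2/39, meaning 39/2 seconds alone.

39/2 seconds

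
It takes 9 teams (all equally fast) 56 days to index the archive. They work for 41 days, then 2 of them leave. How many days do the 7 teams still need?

One team does 1/504 of the job per day.
After 41 days with 9 teams, 41/56 is done (15/56 left).
With 7 teams the rate is 7/504 = 1/72, so the rest takes 15/56 ÷ 1/72 = 135/7 days.

135/7 days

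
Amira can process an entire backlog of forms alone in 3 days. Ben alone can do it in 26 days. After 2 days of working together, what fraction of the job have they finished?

29/39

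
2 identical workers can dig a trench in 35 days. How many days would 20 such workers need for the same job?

7/2 days

Total work is 2·35 = 70 worker-days.
With 20 workers: 70/20 = 7/2 days.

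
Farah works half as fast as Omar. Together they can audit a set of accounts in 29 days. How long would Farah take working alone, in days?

Let Omar's rate be r; then Farah's rate is (1/2)r, so together (1/2 + 1)r = (3/2)r = 1/29.
Thus r = 2/87 per day.
Omar alone: 87/2 days; Farah alone: 87 days.

87 days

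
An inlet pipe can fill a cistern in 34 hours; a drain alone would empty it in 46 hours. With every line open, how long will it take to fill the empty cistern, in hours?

Net rate = 1/34 − 1/46 = (23 − 17)/782 = 6/782 = 3/391 per hour.
Filling time = 1 ÷ (3/391) = 391/3 hours.

391/3 hours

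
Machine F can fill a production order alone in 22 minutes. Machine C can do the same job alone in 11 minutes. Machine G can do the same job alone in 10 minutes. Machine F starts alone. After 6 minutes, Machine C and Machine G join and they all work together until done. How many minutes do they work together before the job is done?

In the first 6 minutes Machine F alone does 6/22 = 3/11 of the job, leaving 8/11.
Once everyone is working, combined rate: 1/22 + 1/11 + 1/10 = (5 + 10 + 11)/110 = 26/110 = 13/55 per minute.
Remaining 8/11 at 13/55 per minute takes 40/13 minutes.

40/13 minutes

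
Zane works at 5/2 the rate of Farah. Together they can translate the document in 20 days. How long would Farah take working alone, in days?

70 days

Let Farah's rate be r; then Zane's rate is (5/2)r, so together (5/2 + 1)r = (7/2)r = 1/20.
Thus r = 1/70 per day.
Farah alone: 70 days; Zane alone: 28 days.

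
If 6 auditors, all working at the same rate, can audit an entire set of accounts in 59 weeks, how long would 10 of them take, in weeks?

177/5 weeks

Total work is 6·59 = 354 auditor-weeks.
With 10 auditors: 354/10 = 177/5 weeks.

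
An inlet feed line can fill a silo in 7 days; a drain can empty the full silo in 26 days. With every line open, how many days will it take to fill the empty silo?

Net rate = 1/7 − 1/26 = (26 − 7)/182 = 19/182 per day.
Filling time = 1 ÷ (19/182) = 182/19 days.

182/19 days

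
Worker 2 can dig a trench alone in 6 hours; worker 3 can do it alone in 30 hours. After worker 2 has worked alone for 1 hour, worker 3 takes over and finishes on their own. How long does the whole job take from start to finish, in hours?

26 hours

In 1 hour worker 2 does 1/6 of the job, leaving 5/6.
Worker 3 works at 1/30 per hour, so finishing takes 5/6 ÷ 1/30 = 25 hours.
Total time = 1 + 25 = 26 hours.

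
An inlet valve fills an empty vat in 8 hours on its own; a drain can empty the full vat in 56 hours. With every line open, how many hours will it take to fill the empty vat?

28/3 hours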